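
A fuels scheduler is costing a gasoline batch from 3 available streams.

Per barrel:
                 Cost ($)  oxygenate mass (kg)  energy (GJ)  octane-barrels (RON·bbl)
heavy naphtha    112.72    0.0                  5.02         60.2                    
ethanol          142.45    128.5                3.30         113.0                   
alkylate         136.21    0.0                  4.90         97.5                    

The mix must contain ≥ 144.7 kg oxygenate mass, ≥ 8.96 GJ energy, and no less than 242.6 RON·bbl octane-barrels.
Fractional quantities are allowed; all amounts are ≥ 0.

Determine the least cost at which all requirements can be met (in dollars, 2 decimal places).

$317.98

Let x1 = barrels of heavy naphtha, x2 = barrels of ethanol, x3 = barrels of alkylate.
min 112.72x1 + 142.45x2 + 136.21x3 subject to:
  128.5x2 ≥ 144.7   (oxygenate mass)
  5.02x1 + 3.3x2 + 4.9x3 ≥ 8.96   (energy)
  60.2x1 + 113x2 + 97.5x3 ≥ 242.6   (octane-barrels)
  x1, x2, x3 ≥ 0.
The optimal basis is {ethanol, alkylate}; heavy naphtha drops out. The energy and octane-barrels requirements are met with equality.
Optimal quantities: ethanol = 1.3587 barrels, alkylate = 0.91356 barrels.
Total cost: 142.45·1.3587 + 136.21·0.91356 = 317.9828.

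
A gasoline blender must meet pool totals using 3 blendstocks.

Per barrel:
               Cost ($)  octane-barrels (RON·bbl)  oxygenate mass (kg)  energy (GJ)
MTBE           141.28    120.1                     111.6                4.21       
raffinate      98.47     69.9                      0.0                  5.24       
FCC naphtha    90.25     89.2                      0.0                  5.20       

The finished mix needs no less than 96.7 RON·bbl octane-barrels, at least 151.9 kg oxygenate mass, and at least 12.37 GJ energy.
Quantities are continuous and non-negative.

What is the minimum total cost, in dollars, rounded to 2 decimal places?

Let x1 = barrels of MTBE, x2 = barrels of raffinate, x3 = barrels of FCC naphtha.
Minimize 141.28x1 + 98.47x2 + 90.25x3 s.t.:
  120.1x1 + 69.9x2 + 89.2x3 ≥ 96.7   (octane-barrels)
  111.6x1 ≥ 151.9   (oxygenate mass)
  4.21x1 + 5.24x2 + 5.2x3 ≥ 12.37   (energy)
  x1, x2, x3 ≥ 0.
The cheapest feasible vertex uses only MTBE, FCC naphtha; raffinate is not used. The oxygenate mass and energy requirements are met with equality.
Optimal quantities: MTBE = 1.3611 barrels, FCC naphtha = 1.2769 barrels.
Objective = 141.28·1.3611 + 90.25·1.2769 = 307.5364.

$307.54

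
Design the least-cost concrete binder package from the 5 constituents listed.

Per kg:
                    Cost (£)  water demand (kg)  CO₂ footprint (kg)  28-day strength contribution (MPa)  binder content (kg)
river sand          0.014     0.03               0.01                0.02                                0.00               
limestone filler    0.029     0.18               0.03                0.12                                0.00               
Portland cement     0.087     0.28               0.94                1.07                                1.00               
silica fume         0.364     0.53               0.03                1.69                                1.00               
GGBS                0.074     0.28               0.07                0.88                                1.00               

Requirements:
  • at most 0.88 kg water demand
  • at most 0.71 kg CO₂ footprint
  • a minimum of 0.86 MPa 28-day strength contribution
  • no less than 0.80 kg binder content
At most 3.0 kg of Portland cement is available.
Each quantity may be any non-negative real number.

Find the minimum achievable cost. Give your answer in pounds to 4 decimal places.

£0.0701

Treat it as an LP. Let x1 = kg of river sand, x2 = kg of limestone filler, x3 = kg of Portland cement, x4 = kg of silica fume, x5 = kg of GGBS.
Minimize 0.014x1 + 0.029x2 + 0.087x3 + 0.364x4 + 0.074x5 subject to:
  0.03x1 + 0.18x2 + 0.28x3 + 0.53x4 + 0.28x5 ≤ 0.88   (water demand)
  0.01x1 + 0.03x2 + 0.94x3 + 0.03x4 + 0.07x5 ≤ 0.71   (CO₂ footprint)
  0.02x1 + 0.12x2 + 1.07x3 + 1.69x4 + 0.88x5 ≥ 0.86   (28-day strength contribution)
  1x3 + 1x4 + 1x5 ≥ 0.8   (binder content)
  x3 ≤ 3
  x1, x2, x3, x4, x5 ≥ 0.
The minimum-cost mix takes nothing from river sand, limestone filler, silica fume — only Portland cement, GGBS. Binding constraints: CO₂ footprint and 28-day strength contribution.
So Portland cement = 0.7505 kg, GGBS = 0.06473 kg.
Cost = 0.087·0.7505 + 0.074·0.06473 = 0.070084.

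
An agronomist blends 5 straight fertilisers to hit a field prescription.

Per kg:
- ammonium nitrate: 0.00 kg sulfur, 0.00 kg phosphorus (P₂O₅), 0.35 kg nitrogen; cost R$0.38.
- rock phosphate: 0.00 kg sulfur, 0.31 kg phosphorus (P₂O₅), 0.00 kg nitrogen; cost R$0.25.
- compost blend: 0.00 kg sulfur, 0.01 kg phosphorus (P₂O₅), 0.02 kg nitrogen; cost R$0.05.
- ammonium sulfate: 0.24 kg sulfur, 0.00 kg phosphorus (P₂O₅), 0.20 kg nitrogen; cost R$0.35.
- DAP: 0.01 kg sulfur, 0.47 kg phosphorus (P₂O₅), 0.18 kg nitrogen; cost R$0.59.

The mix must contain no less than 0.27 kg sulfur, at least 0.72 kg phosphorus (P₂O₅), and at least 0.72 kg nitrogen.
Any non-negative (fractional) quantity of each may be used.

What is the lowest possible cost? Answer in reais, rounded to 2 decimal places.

R$1.51

Set it up as a linear program. Let x1 = kg of ammonium nitrate, x2 = kg of rock phosphate, x3 = kg of compost blend, x4 = kg of ammonium sulfate, x5 = kg of DAP.
Minimise 0.38x1 + 0.25x2 + 0.05x3 + 0.35x4 + 0.59x5 with:
  0.24x4 + 0.01x5 ≥ 0.27   (sulfur)
  0.31x2 + 0.01x3 + 0.47x5 ≥ 0.72   (phosphorus (P₂O₅))
  0.35x1 + 0.02x3 + 0.2x4 + 0.18x5 ≥ 0.72   (nitrogen)
  x1, x2, x3, x4, x5 ≥ 0.
The minimum-cost mix takes nothing from compost blend, DAP — only ammonium nitrate, rock phosphate, ammonium sulfate. There the sulfur, phosphorus (P₂O₅), nitrogen constraints are tight.
That vertex is x1 = 1.414, x2 = 2.323, x4 = 1.125.
Cost = 0.38·1.414 + 0.25·2.323 + 0.35·1.125 = 1.5118.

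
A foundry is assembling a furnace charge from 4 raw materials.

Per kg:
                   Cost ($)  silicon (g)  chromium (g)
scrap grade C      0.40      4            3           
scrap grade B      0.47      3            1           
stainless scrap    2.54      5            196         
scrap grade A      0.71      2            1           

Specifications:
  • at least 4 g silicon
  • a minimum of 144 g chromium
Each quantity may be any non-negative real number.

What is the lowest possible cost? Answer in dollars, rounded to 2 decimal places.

This is a linear program. Let x1 = kg of scrap grade C, x2 = kg of scrap grade B, x3 = kg of stainless scrap, x4 = kg of scrap grade A.
min 0.4x1 + 0.47x2 + 2.54x3 + 0.71x4 with:
  4x1 + 3x2 + 5x3 + 2x4 ≥ 4   (silicon)
  3x1 + 1x2 + 196x3 + 1x4 ≥ 144   (chromium)
  x1, x2, x3, x4 ≥ 0.
The cheapest feasible vertex uses only scrap grade C, stainless scrap; scrap grade B, scrap grade A are not used. The silicon and chromium requirements are met with equality.
That vertex is x1 = 0.08322, x3 = 0.7334.
Cost = 0.4·0.08322 + 2.54·0.7334 = 1.8961.

$1.90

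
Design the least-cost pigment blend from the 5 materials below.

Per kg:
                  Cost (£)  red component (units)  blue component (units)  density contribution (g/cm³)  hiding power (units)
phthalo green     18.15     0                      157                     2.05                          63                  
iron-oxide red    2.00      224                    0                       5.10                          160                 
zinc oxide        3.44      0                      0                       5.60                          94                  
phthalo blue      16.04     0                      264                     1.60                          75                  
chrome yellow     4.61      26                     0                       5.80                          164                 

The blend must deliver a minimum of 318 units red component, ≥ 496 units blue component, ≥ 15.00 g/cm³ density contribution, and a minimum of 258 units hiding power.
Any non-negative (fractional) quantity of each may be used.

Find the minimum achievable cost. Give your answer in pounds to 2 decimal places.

Let x1 = kg of phthalo green, x2 = kg of iron-oxide red, x3 = kg of zinc oxide, x4 = kg of phthalo blue, x5 = kg of chrome yellow.
Minimise 18.15x1 + 2x2 + 3.44x3 + 16.04x4 + 4.61x5 s.t.:
  224x2 + 26x5 ≥ 318   (red component)
  157x1 + 264x4 ≥ 496   (blue component)
  2.05x1 + 5.1x2 + 5.6x3 + 1.6x4 + 5.8x5 ≥ 15   (density contribution)
  63x1 + 160x2 + 94x3 + 75x4 + 164x5 ≥ 258   (hiding power)
  x1, x2, x3, x4, x5 ≥ 0.
The cheapest feasible vertex uses only iron-oxide red, phthalo blue; phthalo green, zinc oxide, chrome yellow are not used. The blue component and density contribution requirements are met with equality.
So iron-oxide red = 2.352 kg, phthalo blue = 1.879 kg.
Cost = 2·2.352 + 16.04·1.879 = 34.8432.

£34.84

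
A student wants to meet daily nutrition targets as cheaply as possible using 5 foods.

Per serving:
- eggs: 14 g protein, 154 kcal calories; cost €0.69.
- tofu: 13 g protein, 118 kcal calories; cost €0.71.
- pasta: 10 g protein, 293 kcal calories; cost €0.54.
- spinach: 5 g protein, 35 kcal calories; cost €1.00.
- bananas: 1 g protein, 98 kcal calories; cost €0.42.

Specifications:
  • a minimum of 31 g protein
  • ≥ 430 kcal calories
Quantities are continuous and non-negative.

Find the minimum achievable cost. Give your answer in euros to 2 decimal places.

Let x1 = servings of eggs, x2 = servings of tofu, x3 = servings of pasta, x4 = servings of spinach, x5 = servings of bananas.
min 0.69x1 + 0.71x2 + 0.54x3 + 1x4 + 0.42x5 with:
  14x1 + 13x2 + 10x3 + 5x4 + 1x5 ≥ 31   (protein)
  154x1 + 118x2 + 293x3 + 35x4 + 98x5 ≥ 430   (calories)
  x1, x2, x3, x4, x5 ≥ 0.
The minimum-cost mix takes nothing from tofu, spinach, bananas — only eggs, pasta. The protein and calories requirements are met with equality.
That vertex is x1 = 1.867, x3 = 0.4863.
Total cost: 0.69·1.867 + 0.54·0.4863 = 1.5508.

€1.55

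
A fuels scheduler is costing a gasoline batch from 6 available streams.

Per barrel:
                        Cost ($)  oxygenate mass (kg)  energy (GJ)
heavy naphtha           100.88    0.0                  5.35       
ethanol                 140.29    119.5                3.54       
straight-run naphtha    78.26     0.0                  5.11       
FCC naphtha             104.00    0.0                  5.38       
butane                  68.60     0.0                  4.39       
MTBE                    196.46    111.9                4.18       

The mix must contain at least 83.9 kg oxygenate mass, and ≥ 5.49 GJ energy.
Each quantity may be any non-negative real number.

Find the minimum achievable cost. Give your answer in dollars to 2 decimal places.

$144.51

This is a linear program. Let x1 = barrels of heavy naphtha, x2 = barrels of ethanol, x3 = barrels of straight-run naphtha, x4 = barrels of FCC naphtha, x5 = barrels of butane, x6 = barrels of MTBE.
Minimise 100.88x1 + 140.29x2 + 78.26x3 + 104x4 + 68.6x5 + 196.46x6 subject to:
  119.5x2 + 111.9x6 ≥ 83.9   (oxygenate mass)
  5.35x1 + 3.54x2 + 5.11x3 + 5.38x4 + 4.39x5 + 4.18x6 ≥ 5.49   (energy)
  x1, x2, x3, x4, x5, x6 ≥ 0.
The optimal basis is {ethanol, straight-run naphtha}; heavy naphtha, FCC naphtha, butane, MTBE drop out. Binding constraints: oxygenate mass and energy.
So ethanol = 0.7021 barrels, straight-run naphtha = 0.588 barrels.
Cost = 140.29·0.7021 + 78.26·0.588 = 144.5145.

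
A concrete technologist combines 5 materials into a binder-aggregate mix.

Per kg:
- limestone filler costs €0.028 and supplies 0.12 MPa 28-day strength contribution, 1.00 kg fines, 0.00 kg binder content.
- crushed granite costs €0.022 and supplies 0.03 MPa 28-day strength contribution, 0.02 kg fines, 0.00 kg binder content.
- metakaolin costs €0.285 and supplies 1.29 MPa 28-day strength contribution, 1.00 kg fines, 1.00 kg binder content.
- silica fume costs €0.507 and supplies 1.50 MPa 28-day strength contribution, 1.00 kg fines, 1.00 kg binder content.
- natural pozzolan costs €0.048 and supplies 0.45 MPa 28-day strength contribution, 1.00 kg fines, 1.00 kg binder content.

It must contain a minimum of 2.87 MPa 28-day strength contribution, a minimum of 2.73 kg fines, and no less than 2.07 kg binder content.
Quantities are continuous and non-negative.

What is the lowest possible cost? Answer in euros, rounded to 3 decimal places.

Treat it as an LP. Let x1 = kg of limestone filler, x2 = kg of crushed granite, x3 = kg of metakaolin, x4 = kg of silica fume, x5 = kg of natural pozzolan.
Minimize 0.028x1 + 0.022x2 + 0.285x3 + 0.507x4 + 0.048x5 with:
  0.12x1 + 0.03x2 + 1.29x3 + 1.5x4 + 0.45x5 ≥ 2.87   (28-day strength contribution)
  1x1 + 0.02x2 + 1x3 + 1x4 + 1x5 ≥ 2.73   (fines)
  1x3 + 1x4 + 1x5 ≥ 2.07   (binder content)
  x1, x2, x3, x4, x5 ≥ 0.
The cheapest feasible vertex uses only natural pozzolan; limestone filler, crushed granite, metakaolin, silica fume are not used. Binding constraint: 28-day strength contribution.
So natural pozzolan = 6.378 kg.
Total cost: 0.048·6.378 = 0.30614.

€0.306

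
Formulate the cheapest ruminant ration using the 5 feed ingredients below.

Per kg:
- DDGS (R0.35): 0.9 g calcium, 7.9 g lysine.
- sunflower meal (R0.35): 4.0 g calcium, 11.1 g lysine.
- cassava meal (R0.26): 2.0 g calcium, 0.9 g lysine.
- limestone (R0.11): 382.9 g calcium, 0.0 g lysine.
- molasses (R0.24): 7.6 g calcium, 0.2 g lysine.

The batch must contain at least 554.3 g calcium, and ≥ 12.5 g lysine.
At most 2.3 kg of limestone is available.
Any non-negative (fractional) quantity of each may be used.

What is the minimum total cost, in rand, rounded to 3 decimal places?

R0.552

This is a linear program. Let x1 = kg of DDGS, x2 = kg of sunflower meal, x3 = kg of cassava meal, x4 = kg of limestone, x5 = kg of molasses.
min 0.35x1 + 0.35x2 + 0.26x3 + 0.11x4 + 0.24x5 subject to:
  0.9x1 + 4x2 + 2x3 + 382.9x4 + 7.6x5 ≥ 554.3   (calcium)
  7.9x1 + 11.1x2 + 0.9x3 + 0.2x5 ≥ 12.5   (lysine)
  x4 ≤ 2.3
  x1, x2, x3, x4, x5 ≥ 0.
The optimal basis is {sunflower meal, limestone}; DDGS, cassava meal, molasses drop out. There the calcium and lysine constraints are tight.
Optimal quantities: sunflower meal = 1.126 kg, limestone = 1.436 kg.
Hence cost = 0.35·1.126 + 0.11·1.436 = R0.55206.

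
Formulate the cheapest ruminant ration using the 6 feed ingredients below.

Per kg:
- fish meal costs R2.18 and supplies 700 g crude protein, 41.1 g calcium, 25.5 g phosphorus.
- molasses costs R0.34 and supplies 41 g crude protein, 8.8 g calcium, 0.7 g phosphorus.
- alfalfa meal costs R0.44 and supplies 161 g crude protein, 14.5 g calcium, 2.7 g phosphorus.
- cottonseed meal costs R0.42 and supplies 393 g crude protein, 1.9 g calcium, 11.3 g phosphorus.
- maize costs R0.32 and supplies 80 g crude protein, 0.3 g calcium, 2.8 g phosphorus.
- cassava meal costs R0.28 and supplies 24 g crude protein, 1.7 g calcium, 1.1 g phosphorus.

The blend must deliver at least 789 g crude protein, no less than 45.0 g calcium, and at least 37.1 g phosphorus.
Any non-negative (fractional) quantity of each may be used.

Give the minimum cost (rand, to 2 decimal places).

R2.32

Let x1 = kg of fish meal, x2 = kg of molasses, x3 = kg of alfalfa meal, x4 = kg of cottonseed meal, x5 = kg of maize, x6 = kg of cassava meal.
Minimise 2.18x1 + 0.34x2 + 0.44x3 + 0.42x4 + 0.32x5 + 0.28x6 s.t.:
  700x1 + 41x2 + 161x3 + 393x4 + 80x5 + 24x6 ≥ 789   (crude protein)
  41.1x1 + 8.8x2 + 14.5x3 + 1.9x4 + 0.3x5 + 1.7x6 ≥ 45   (calcium)
  25.5x1 + 0.7x2 + 2.7x3 + 11.3x4 + 2.8x5 + 1.1x6 ≥ 37.1   (phosphorus)
  x1, x2, x3, x4, x5, x6 ≥ 0.
At the optimum only alfalfa meal, cottonseed meal are positive (fish meal, molasses, maize, cassava meal = 0). There the calcium and phosphorus constraints are tight.
Solving gives x3 = 2.76, x4 = 2.624.
Total cost: 0.44·2.76 + 0.42·2.624 = 2.3165.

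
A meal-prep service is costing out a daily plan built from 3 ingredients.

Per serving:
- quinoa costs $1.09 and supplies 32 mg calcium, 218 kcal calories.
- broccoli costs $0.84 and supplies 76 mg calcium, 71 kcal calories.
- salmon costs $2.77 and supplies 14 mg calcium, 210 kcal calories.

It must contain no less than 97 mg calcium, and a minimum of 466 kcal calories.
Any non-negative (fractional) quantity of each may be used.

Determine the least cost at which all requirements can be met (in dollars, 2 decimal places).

$2.54

Set it up as a linear program. Let x1 = servings of quinoa, x2 = servings of broccoli, x3 = servings of salmon.
min 1.09x1 + 0.84x2 + 2.77x3 s.t.:
  32x1 + 76x2 + 14x3 ≥ 97   (calcium)
  218x1 + 71x2 + 210x3 ≥ 466   (calories)
  x1, x2, x3 ≥ 0.
The optimal basis is {quinoa, broccoli}; salmon drops out. Binding constraints: calcium and calories.
That vertex is x1 = 1.996, x2 = 0.4361.
Objective = 1.09·1.996 + 0.84·0.4361 = 2.5420.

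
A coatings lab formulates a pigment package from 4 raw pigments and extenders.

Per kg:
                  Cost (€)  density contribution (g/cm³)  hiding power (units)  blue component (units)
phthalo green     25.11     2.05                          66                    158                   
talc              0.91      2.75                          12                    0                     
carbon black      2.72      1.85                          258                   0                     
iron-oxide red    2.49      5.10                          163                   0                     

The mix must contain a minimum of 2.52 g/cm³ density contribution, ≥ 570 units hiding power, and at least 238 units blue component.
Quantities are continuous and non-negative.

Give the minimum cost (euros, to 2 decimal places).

Treat it as an LP. Let x1 = kg of phthalo green, x2 = kg of talc, x3 = kg of carbon black, x4 = kg of iron-oxide red.
min 25.11x1 + 0.91x2 + 2.72x3 + 2.49x4 with:
  2.05x1 + 2.75x2 + 1.85x3 + 5.1x4 ≥ 2.52   (density contribution)
  66x1 + 12x2 + 258x3 + 163x4 ≥ 570   (hiding power)
  158x1 ≥ 238   (blue component)
  x1, x2, x3, x4 ≥ 0.
The minimum-cost mix takes nothing from talc, iron-oxide red — only phthalo green, carbon black. The hiding power and blue component requirements are met with equality.
That vertex is x1 = 1.50633, x3 = 1.82396.
Total cost: 25.11·1.50633 + 2.72·1.82396 = 42.7851.

€42.79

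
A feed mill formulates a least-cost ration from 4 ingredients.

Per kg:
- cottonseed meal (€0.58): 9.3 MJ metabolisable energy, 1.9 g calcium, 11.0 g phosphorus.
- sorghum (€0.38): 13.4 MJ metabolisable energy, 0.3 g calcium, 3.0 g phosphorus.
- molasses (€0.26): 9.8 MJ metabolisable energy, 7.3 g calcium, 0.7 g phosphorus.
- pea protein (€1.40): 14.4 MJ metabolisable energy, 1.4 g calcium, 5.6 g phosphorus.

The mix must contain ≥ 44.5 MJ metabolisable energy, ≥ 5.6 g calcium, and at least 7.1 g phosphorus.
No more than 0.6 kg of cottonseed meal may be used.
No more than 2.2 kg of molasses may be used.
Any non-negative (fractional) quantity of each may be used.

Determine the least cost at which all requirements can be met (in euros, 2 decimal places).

€1.23

Treat it as an LP. Let x1 = kg of cottonseed meal, x2 = kg of sorghum, x3 = kg of molasses, x4 = kg of pea protein.
min 0.58x1 + 0.38x2 + 0.26x3 + 1.4x4 s.t.:
  9.3x1 + 13.4x2 + 9.8x3 + 14.4x4 ≥ 44.5   (metabolisable energy)
  1.9x1 + 0.3x2 + 7.3x3 + 1.4x4 ≥ 5.6   (calcium)
  11x1 + 3x2 + 0.7x3 + 5.6x4 ≥ 7.1   (phosphorus)
  x1 ≤ 0.6
  x3 ≤ 2.2
  x1, x2, x3, x4 ≥ 0.
At the optimum only sorghum, molasses are positive (cottonseed meal, pea protein = 0). There the metabolisable energy and phosphorus constraints are tight.
Optimal quantities: sorghum = 1.92 kg, molasses = 1.916 kg.
Total cost: 0.38·1.92 + 0.26·1.916 = 1.2278.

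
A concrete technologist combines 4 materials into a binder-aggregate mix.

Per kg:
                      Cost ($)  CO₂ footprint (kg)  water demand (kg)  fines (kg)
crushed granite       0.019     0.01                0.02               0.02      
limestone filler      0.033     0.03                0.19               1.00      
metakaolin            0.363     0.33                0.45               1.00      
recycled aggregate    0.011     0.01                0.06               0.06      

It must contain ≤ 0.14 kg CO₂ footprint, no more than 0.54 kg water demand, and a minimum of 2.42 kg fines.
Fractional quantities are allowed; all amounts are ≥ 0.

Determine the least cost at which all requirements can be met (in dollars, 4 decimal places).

This is a linear program. Let x1 = kg of crushed granite, x2 = kg of limestone filler, x3 = kg of metakaolin, x4 = kg of recycled aggregate.
min 0.019x1 + 0.033x2 + 0.363x3 + 0.011x4 subject to:
  0.01x1 + 0.03x2 + 0.33x3 + 0.01x4 ≤ 0.14   (CO₂ footprint)
  0.02x1 + 0.19x2 + 0.45x3 + 0.06x4 ≤ 0.54   (water demand)
  0.02x1 + 1x2 + 1x3 + 0.06x4 ≥ 2.42   (fines)
  x1, x2, x3, x4 ≥ 0.
At the optimum only limestone filler is positive (crushed granite, metakaolin, recycled aggregate = 0). There the fines constraint is tight.
So limestone filler = 2.42 kg.
Cost = 0.033·2.42 = 0.079860.

$0.0799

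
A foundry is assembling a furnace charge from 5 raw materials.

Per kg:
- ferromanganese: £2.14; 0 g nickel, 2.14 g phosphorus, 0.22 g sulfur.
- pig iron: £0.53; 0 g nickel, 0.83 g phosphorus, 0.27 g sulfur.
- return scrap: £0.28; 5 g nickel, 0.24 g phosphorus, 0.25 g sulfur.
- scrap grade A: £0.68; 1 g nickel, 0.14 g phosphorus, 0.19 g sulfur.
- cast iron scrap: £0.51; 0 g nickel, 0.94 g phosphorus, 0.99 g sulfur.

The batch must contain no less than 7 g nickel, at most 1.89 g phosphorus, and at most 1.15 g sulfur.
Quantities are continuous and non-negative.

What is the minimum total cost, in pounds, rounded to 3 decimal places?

£0.392

Treat it as an LP. Let x1 = kg of ferromanganese, x2 = kg of pig iron, x3 = kg of return scrap, x4 = kg of scrap grade A, x5 = kg of cast iron scrap.
Minimise 2.14x1 + 0.53x2 + 0.28x3 + 0.68x4 + 0.51x5 s.t.:
  5x3 + 1x4 ≥ 7   (nickel)
  2.14x1 + 0.83x2 + 0.24x3 + 0.14x4 + 0.94x5 ≤ 1.89   (phosphorus)
  0.22x1 + 0.27x2 + 0.25x3 + 0.19x4 + 0.99x5 ≤ 1.15   (sulfur)
  x1, x2, x3, x4, x5 ≥ 0.
The cheapest feasible vertex uses only return scrap; ferromanganese, pig iron, scrap grade A, cast iron scrap are not used. There the nickel constraint is tight.
That vertex is x3 = 1.4.
Hence cost = 0.28·1.4 = £0.39200.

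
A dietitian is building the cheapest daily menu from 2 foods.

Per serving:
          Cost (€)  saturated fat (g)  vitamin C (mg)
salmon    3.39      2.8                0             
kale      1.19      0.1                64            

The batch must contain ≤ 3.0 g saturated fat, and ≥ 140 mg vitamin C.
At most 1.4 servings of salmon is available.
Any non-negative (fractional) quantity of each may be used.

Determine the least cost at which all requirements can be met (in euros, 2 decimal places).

€2.60

Set it up as a linear program. Let x1 = servings of salmon, x2 = servings of kale.
min 3.39x1 + 1.19x2 with:
  2.8x1 + 0.1x2 ≤ 3   (saturated fat)
  64x2 ≥ 140   (vitamin C)
  x1 ≤ 1.4
  x1, x2 ≥ 0.
The cheapest feasible vertex uses only kale; salmon is not used. The vitamin C requirement is met with equality.
Optimal quantities: kale = 2.188 servings.
Total cost: 1.19·2.188 = 2.6037.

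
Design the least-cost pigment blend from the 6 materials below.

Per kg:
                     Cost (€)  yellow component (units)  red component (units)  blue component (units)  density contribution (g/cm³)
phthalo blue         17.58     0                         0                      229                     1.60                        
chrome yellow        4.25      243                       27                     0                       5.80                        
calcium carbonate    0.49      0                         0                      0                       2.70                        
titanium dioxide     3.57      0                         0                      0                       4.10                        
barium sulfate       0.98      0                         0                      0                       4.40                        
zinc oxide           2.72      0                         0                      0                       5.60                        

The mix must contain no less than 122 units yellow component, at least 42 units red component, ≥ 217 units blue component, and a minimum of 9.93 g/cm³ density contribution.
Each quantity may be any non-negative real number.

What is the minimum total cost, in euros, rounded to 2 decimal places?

€23.27

Set it up as a linear program. Let x1 = kg of phthalo blue, x2 = kg of chrome yellow, x3 = kg of calcium carbonate, x4 = kg of titanium dioxide, x5 = kg of barium sulfate, x6 = kg of zinc oxide.
Minimise 17.58x1 + 4.25x2 + 0.49x3 + 3.57x4 + 0.98x5 + 2.72x6 with:
  243x2 ≥ 122   (yellow component)
  27x2 ≥ 42   (red component)
  229x1 ≥ 217   (blue component)
  1.6x1 + 5.8x2 + 2.7x3 + 4.1x4 + 4.4x5 + 5.6x6 ≥ 9.93   (density contribution)
  x1, x2, x3, x4, x5, x6 ≥ 0.
At the optimum only phthalo blue, chrome yellow are positive (calcium carbonate, titanium dioxide, barium sulfate, zinc oxide = 0). Binding constraints: red component and blue component.
Optimal quantities: phthalo blue = 0.9476 kg, chrome yellow = 1.556 kg.
Total cost: 17.58·0.9476 + 4.25·1.556 = 23.2718.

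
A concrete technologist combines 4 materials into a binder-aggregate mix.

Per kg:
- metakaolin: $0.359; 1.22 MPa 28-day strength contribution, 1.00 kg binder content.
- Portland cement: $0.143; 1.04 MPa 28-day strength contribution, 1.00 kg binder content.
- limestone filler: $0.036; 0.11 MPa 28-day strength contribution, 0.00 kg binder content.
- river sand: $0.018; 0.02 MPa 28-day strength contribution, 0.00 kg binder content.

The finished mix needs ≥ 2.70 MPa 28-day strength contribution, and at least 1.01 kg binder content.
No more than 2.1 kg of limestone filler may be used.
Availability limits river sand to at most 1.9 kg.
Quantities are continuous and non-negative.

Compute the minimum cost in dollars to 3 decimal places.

Let x1 = kg of metakaolin, x2 = kg of Portland cement, x3 = kg of limestone filler, x4 = kg of river sand.
Minimize 0.359x1 + 0.143x2 + 0.036x3 + 0.018x4 subject to:
  1.22x1 + 1.04x2 + 0.11x3 + 0.02x4 ≥ 2.7   (28-day strength contribution)
  1x1 + 1x2 ≥ 1.01   (binder content)
  x3 ≤ 2.1
  x4 ≤ 1.9
  x1, x2, x3, x4 ≥ 0.
At the optimum only Portland cement is positive (metakaolin, limestone filler, river sand = 0). The 28-day strength contribution requirement is met with equality.
That vertex is x2 = 2.596.
Total cost: 0.143·2.596 = 0.37123.

$0.371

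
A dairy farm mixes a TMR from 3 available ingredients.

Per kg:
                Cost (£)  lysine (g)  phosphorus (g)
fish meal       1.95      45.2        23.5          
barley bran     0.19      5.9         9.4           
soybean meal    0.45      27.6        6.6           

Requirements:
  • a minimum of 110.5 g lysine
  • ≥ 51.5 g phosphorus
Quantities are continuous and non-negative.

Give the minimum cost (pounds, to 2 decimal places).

Set it up as a linear program. Let x1 = kg of fish meal, x2 = kg of barley bran, x3 = kg of soybean meal.
Minimise 1.95x1 + 0.19x2 + 0.45x3 subject to:
  45.2x1 + 5.9x2 + 27.6x3 ≥ 110.5   (lysine)
  23.5x1 + 9.4x2 + 6.6x3 ≥ 51.5   (phosphorus)
  x1, x2, x3 ≥ 0.
The optimal basis is {barley bran, soybean meal}; fish meal drops out. The lysine and phosphorus requirements are met with equality.
Solving gives x2 = 3.139, x3 = 3.333.
Objective = 0.19·3.139 + 0.45·3.333 = 2.0963.

£2.10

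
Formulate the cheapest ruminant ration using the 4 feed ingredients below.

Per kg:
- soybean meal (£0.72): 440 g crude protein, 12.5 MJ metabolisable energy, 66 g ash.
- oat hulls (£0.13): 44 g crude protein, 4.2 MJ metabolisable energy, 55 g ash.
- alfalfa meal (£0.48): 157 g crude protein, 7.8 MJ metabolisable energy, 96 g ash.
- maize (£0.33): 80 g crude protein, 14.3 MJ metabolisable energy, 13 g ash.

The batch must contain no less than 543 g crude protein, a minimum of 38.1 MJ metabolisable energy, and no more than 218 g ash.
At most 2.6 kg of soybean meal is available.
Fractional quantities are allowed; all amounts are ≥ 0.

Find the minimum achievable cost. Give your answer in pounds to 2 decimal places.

£1.26

This is a linear program. Let x1 = kg of soybean meal, x2 = kg of oat hulls, x3 = kg of alfalfa meal, x4 = kg of maize.
min 0.72x1 + 0.13x2 + 0.48x3 + 0.33x4 subject to:
  440x1 + 44x2 + 157x3 + 80x4 ≥ 543   (crude protein)
  12.5x1 + 4.2x2 + 7.8x3 + 14.3x4 ≥ 38.1   (metabolisable energy)
  66x1 + 55x2 + 96x3 + 13x4 ≤ 218   (ash)
  x1 ≤ 2.6
  x1, x2, x3, x4 ≥ 0.
The optimal basis is {soybean meal, maize}; oat hulls, alfalfa meal drop out. There the crude protein and metabolisable energy constraints are tight.
Solving gives x1 = 0.8913, x4 = 1.885.
Hence cost = 0.72·0.8913 + 0.33·1.885 = £1.2638.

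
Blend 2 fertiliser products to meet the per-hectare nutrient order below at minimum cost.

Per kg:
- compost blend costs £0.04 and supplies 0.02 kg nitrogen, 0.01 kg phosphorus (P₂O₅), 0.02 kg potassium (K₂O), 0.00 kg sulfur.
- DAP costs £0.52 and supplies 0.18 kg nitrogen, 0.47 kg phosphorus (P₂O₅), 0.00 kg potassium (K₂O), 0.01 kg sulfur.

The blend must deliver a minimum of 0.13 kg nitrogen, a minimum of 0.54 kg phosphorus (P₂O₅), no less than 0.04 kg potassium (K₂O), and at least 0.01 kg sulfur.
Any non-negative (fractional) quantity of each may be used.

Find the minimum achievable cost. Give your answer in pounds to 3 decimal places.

Let x1 = kg of compost blend, x2 = kg of DAP.
Minimize 0.04x1 + 0.52x2 with:
  0.02x1 + 0.18x2 ≥ 0.13   (nitrogen)
  0.01x1 + 0.47x2 ≥ 0.54   (phosphorus (P₂O₅))
  0.02x1 ≥ 0.04   (potassium (K₂O))
  0.01x2 ≥ 0.01   (sulfur)
  x1, x2 ≥ 0.
Both inputs are positive at the optimum. There the phosphorus (P₂O₅) and potassium (K₂O) constraints are tight.
So compost blend = 2 kg, DAP = 1.106 kg.
Cost = 0.04·2 + 0.52·1.106 = 0.65512.

£0.655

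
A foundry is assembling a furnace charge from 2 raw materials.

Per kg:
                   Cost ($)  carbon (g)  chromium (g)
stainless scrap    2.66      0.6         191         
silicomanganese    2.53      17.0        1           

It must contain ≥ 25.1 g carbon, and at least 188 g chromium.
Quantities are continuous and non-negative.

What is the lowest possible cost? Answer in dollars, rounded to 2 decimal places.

$6.25

Let x1 = kg of stainless scrap, x2 = kg of silicomanganese.
Minimise 2.66x1 + 2.53x2 s.t.:
  0.6x1 + 17x2 ≥ 25.1   (carbon)
  191x1 + 1x2 ≥ 188   (chromium)
  x1, x2 ≥ 0.
Both inputs are positive at the optimum. Binding constraints: carbon and chromium.
Optimal quantities: stainless scrap = 0.9767 kg, silicomanganese = 1.442 kg.
Hence cost = 2.66·0.9767 + 2.53·1.442 = $6.2463.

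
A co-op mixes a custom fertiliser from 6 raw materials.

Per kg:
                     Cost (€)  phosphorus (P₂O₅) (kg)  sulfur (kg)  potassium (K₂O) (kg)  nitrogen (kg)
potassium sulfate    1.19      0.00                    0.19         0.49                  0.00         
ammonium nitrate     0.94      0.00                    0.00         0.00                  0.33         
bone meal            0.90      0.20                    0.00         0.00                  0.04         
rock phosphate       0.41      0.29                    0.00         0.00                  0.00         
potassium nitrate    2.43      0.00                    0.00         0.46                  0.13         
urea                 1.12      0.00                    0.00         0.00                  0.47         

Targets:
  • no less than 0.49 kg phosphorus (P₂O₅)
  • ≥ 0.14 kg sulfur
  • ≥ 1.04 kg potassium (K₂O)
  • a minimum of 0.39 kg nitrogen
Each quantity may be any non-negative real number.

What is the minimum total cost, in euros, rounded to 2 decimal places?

€4.15

Treat it as an LP. Let x1 = kg of potassium sulfate, x2 = kg of ammonium nitrate, x3 = kg of bone meal, x4 = kg of rock phosphate, x5 = kg of potassium nitrate, x6 = kg of urea.
min 1.19x1 + 0.94x2 + 0.9x3 + 0.41x4 + 2.43x5 + 1.12x6 subject to:
  0.2x3 + 0.29x4 ≥ 0.49   (phosphorus (P₂O₅))
  0.19x1 ≥ 0.14   (sulfur)
  0.49x1 + 0.46x5 ≥ 1.04   (potassium (K₂O))
  0.33x2 + 0.04x3 + 0.13x5 + 0.47x6 ≥ 0.39   (nitrogen)
  x1, x2, x3, x4, x5, x6 ≥ 0.
The minimum-cost mix takes nothing from ammonium nitrate, bone meal, potassium nitrate — only potassium sulfate, rock phosphate, urea. The phosphorus (P₂O₅), potassium (K₂O), nitrogen requirements are met with equality.
So potassium sulfate = 2.122 kg, rock phosphate = 1.69 kg, urea = 0.8298 kg.
Hence cost = 1.19·2.122 + 0.41·1.69 + 1.12·0.8298 = €4.1475.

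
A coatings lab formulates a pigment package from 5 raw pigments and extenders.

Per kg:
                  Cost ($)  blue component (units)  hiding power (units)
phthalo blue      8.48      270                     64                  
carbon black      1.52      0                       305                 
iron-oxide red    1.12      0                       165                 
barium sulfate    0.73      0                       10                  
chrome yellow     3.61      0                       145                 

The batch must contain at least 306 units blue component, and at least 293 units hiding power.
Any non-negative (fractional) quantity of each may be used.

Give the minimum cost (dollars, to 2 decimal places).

$10.71

Let x1 = kg of phthalo blue, x2 = kg of carbon black, x3 = kg of iron-oxide red, x4 = kg of barium sulfate, x5 = kg of chrome yellow.
min 8.48x1 + 1.52x2 + 1.12x3 + 0.73x4 + 3.61x5 with:
  270x1 ≥ 306   (blue component)
  64x1 + 305x2 + 165x3 + 10x4 + 145x5 ≥ 293   (hiding power)
  x1, x2, x3, x4, x5 ≥ 0.
The minimum-cost mix takes nothing from iron-oxide red, barium sulfate, chrome yellow — only phthalo blue, carbon black. There the blue component and hiding power constraints are tight.
That vertex is x1 = 1.133, x2 = 0.7228.
Objective = 8.48·1.133 + 1.52·0.7228 = 10.7065.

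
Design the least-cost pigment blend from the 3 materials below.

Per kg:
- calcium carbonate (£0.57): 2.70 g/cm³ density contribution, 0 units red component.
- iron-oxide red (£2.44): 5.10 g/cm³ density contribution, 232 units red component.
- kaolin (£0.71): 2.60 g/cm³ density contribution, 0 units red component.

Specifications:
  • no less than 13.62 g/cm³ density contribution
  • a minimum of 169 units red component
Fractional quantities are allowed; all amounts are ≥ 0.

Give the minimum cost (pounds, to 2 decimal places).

Treat it as an LP. Let x1 = kg of calcium carbonate, x2 = kg of iron-oxide red, x3 = kg of kaolin.
Minimise 0.57x1 + 2.44x2 + 0.71x3 subject to:
  2.7x1 + 5.1x2 + 2.6x3 ≥ 13.62   (density contribution)
  232x2 ≥ 169   (red component)
  x1, x2, x3 ≥ 0.
The minimum-cost mix takes nothing from kaolin — only calcium carbonate, iron-oxide red. Binding constraints: density contribution and red component.
So calcium carbonate = 3.668 kg, iron-oxide red = 0.7284 kg.
Objective = 0.57·3.668 + 2.44·0.7284 = 3.8681.

£3.87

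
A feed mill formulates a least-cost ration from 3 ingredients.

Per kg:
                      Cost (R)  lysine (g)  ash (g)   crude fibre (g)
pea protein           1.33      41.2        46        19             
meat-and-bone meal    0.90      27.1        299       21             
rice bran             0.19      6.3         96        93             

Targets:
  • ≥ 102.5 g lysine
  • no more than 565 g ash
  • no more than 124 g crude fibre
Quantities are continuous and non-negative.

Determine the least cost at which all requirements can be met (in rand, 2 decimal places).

Treat it as an LP. Let x1 = kg of pea protein, x2 = kg of meat-and-bone meal, x3 = kg of rice bran.
Minimize 1.33x1 + 0.9x2 + 0.19x3 subject to:
  41.2x1 + 27.1x2 + 6.3x3 ≥ 102.5   (lysine)
  46x1 + 299x2 + 96x3 ≤ 565   (ash)
  19x1 + 21x2 + 93x3 ≤ 124   (crude fibre)
  x1, x2, x3 ≥ 0.
The optimal basis is {pea protein, rice bran}; meat-and-bone meal drops out. Binding constraints: lysine and crude fibre.
Optimal quantities: pea protein = 2.358 kg, rice bran = 0.8517 kg.
Objective = 1.33·2.358 + 0.19·0.8517 = 3.2980.

R3.30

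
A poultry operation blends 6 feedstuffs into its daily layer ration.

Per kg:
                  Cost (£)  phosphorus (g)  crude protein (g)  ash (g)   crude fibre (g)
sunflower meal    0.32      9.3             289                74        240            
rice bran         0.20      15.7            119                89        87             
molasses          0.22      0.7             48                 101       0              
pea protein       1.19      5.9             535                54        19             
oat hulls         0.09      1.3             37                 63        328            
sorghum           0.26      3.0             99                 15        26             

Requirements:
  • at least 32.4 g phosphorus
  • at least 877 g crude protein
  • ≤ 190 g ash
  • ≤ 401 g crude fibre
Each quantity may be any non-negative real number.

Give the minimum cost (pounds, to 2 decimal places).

£1.88

Let x1 = kg of sunflower meal, x2 = kg of rice bran, x3 = kg of molasses, x4 = kg of pea protein, x5 = kg of oat hulls, x6 = kg of sorghum.
Minimise 0.32x1 + 0.2x2 + 0.22x3 + 1.19x4 + 0.09x5 + 0.26x6 with:
  9.3x1 + 15.7x2 + 0.7x3 + 5.9x4 + 1.3x5 + 3x6 ≥ 32.4   (phosphorus)
  289x1 + 119x2 + 48x3 + 535x4 + 37x5 + 99x6 ≥ 877   (crude protein)
  74x1 + 89x2 + 101x3 + 54x4 + 63x5 + 15x6 ≤ 190   (ash)
  240x1 + 87x2 + 19x4 + 328x5 + 26x6 ≤ 401   (crude fibre)
  x1, x2, x3, x4, x5, x6 ≥ 0.
At the optimum only sunflower meal, rice bran, sorghum are positive (molasses, pea protein, oat hulls = 0). Binding constraints: phosphorus, crude protein, ash.
Optimal quantities: sunflower meal = 0.8488 kg, rice bran = 0.4435 kg, sorghum = 5.848 kg.
Hence cost = 0.32·0.8488 + 0.2·0.4435 + 0.26·5.848 = £1.8808.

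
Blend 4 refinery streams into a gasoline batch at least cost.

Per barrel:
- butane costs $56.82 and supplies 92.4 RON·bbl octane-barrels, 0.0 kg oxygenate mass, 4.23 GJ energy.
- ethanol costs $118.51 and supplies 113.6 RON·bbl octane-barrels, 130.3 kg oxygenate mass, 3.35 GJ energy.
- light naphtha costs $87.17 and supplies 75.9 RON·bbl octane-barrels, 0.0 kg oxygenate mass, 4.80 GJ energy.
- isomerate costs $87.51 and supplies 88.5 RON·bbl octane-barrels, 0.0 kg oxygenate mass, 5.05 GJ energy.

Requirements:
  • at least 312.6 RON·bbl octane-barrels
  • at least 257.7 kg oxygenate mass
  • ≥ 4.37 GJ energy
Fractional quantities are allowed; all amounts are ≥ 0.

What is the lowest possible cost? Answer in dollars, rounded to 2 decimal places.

$288.45

Treat it as an LP. Let x1 = barrels of butane, x2 = barrels of ethanol, x3 = barrels of light naphtha, x4 = barrels of isomerate.
Minimise 56.82x1 + 118.51x2 + 87.17x3 + 87.51x4 subject to:
  92.4x1 + 113.6x2 + 75.9x3 + 88.5x4 ≥ 312.6   (octane-barrels)
  130.3x2 ≥ 257.7   (oxygenate mass)
  4.23x1 + 3.35x2 + 4.8x3 + 5.05x4 ≥ 4.37   (energy)
  x1, x2, x3, x4 ≥ 0.
The cheapest feasible vertex uses only butane, ethanol; light naphtha, isomerate are not used. Binding constraints: octane-barrels and oxygenate mass.
So butane = 0.95161 barrels, ethanol = 1.9777 barrels.
Total cost: 56.82·0.95161 + 118.51·1.9777 = 288.4477.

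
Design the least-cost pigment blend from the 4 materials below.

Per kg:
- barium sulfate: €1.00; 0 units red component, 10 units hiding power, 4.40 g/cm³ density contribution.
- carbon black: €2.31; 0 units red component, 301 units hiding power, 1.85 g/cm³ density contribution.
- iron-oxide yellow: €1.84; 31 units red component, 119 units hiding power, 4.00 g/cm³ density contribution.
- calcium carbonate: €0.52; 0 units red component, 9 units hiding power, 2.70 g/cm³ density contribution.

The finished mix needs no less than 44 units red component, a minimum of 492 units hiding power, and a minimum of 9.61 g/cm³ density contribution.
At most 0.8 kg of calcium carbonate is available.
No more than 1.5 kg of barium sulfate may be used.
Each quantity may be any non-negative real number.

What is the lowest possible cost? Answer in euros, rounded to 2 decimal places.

Treat it as an LP. Let x1 = kg of barium sulfate, x2 = kg of carbon black, x3 = kg of iron-oxide yellow, x4 = kg of calcium carbonate.
min 1x1 + 2.31x2 + 1.84x3 + 0.52x4 subject to:
  31x3 ≥ 44   (red component)
  10x1 + 301x2 + 119x3 + 9x4 ≥ 492   (hiding power)
  4.4x1 + 1.85x2 + 4x3 + 2.7x4 ≥ 9.61   (density contribution)
  x4 ≤ 0.8
  x1 ≤ 1.5
  x1, x2, x3, x4 ≥ 0.
The cheapest feasible vertex uses only carbon black, iron-oxide yellow, calcium carbonate; barium sulfate is not used. Binding constraints: red component, hiding power, density contribution.
Optimal quantities: carbon black = 1.051 kg, iron-oxide yellow = 1.419 kg, calcium carbonate = 0.7361 kg.
Total cost: 2.31·1.051 + 1.84·1.419 + 0.52·0.7361 = 5.4215.

€5.42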